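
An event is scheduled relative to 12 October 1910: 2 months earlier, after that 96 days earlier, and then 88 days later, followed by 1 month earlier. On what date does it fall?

Going back 2 months from October 12, 1910:
month 10 − 2 = 8 → August 1910.
Day 12 is valid in August, giving August 12, 1910.
Subtracting 96 days from August 12, 1910:
Going back 12 days from August 12, 1910 reaches the end of the previous month; 96 − 12 = 84 left.
July 1910 has 31 days: 84 − 31 = 53 left.
June 1910 has 30 days: 53 − 30 = 23 left.
May 1910 has 31 days; 31 − 23 = 8 → May 8, 1910.
Adding 88 days from May 8, 1910:
May has 31 days, so 31 − 8 = 23 days remain after May 8, 1910; 88 − 23 = 65 left.
June 1910 has 30 days: 65 − 30 = 35 left.
July 1910 has 31 days: 35 − 31 = 4 left.
4 days into August 1910 → August 4, 1910.
Going back 1 month from August 4, 1910:
month 8 − 1 = 7 → July 1910.
Day 4 is valid in July, giving July 4, 1910.

July 4, 1910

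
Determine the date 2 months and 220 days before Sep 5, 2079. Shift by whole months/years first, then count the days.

November 27, 2078

Counting back 2 months and 220 days from September 5, 2079: first the month/year part, then the days.
month 9 − 2 = 7 → July 2079.
Day 5 is valid in July, giving July 5, 2079.
Now subtract 220 days from July 5, 2079.
Going back 5 days from July 5, 2079 reaches the end of the previous month; 220 − 5 = 215 left.
June 2079 has 30 days: 215 − 30 = 185 left.
May 2079 has 31 days: 185 − 31 = 154 left.
April 2079 has 30 days: 154 − 30 = 124 left.
March 2079 has 31 days: 124 − 31 = 93 left.
February 2079 has 28 days (2079 is not a leap year): 93 − 28 = 65 left.
January 2079 has 31 days: 65 − 31 = 34 left.
December 2078 has 31 days: 34 − 31 = 3 left.
November 2078 has 30 days; 30 − 3 = 27 → November 27, 2078.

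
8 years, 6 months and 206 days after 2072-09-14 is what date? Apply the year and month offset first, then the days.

Advancing 8 years, 6 months and 206 days from September 14, 2072: first the month/year part, then the days.
+8 years → 2080; month 9 + 6 = 15, which is month 3 of year 2081 → March 2081.
Day 14 is valid in March, giving March 14, 2081.
Now add 206 days from March 14, 2081.
March has 31 days, so 31 − 14 = 17 days remain after March 14, 2081; 206 − 17 = 189 left.
April 2081 has 30 days: 189 − 30 = 159 left.
May 2081 has 31 days: 159 − 31 = 128 left.
June 2081 has 30 days: 128 − 30 = 98 left.
July 2081 has 31 days: 98 − 31 = 67 left.
August 2081 has 31 days: 67 − 31 = 36 left.
September 2081 has 30 days: 36 − 30 = 6 left.
6 days into October 2081 → October 6, 2081.

October 6, 2081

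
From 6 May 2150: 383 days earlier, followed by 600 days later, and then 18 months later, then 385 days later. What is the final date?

Counting back 383 days from May 6, 2150:
Going back 6 days from May 6, 2150 reaches the end of the previous month; 383 − 6 = 377 left.
April 2150 has 30 days: 377 − 30 = 347 left.
March 2150 has 31 days: 347 − 31 = 316 left.
February 2150 has 28 days (2150 is not a leap year): 316 − 28 = 288 left.
January 2150 has 31 days: 288 − 31 = 257 left.
December 2149 has 31 days: 257 − 31 = 226 left.
November 2149 has 30 days: 226 − 30 = 196 left.
October 2149 has 31 days: 196 − 31 = 165 left.
September 2149 has 30 days: 165 − 30 = 135 left.
August 2149 has 31 days: 135 − 31 = 104 left.
July 2149 has 31 days: 104 − 31 = 73 left.
June 2149 has 30 days: 73 − 30 = 43 left.
May 2149 has 31 days: 43 − 31 = 12 left.
April 2149 has 30 days; 30 − 12 = 18 → April 18, 2149.
Adding 600 days from April 18, 2149:
April has 30 days, so 30 − 18 = 12 days remain after April 18, 2149; 600 − 12 = 588 left.
May 2149 has 31 days: 588 − 31 = 557 left.
June 2149 has 30 days: 557 − 30 = 527 left.
July 2149 has 31 days: 527 − 31 = 496 left.
August 2149 has 31 days: 496 − 31 = 465 left.
September 2149 has 30 days: 465 − 30 = 435 left.
October 2149 has 31 days: 435 − 31 = 404 left.
November 2149 has 30 days: 404 − 30 = 374 left.
December 2149 has 31 days: 374 − 31 = 343 left.
January 2150 has 31 days: 343 − 31 = 312 left.
February 2150 has 28 days (2150 is not a leap year): 312 − 28 = 284 left.
March 2150 has 31 days: 284 − 31 = 253 left.
April 2150 has 30 days: 253 − 30 = 223 left.
May 2150 has 31 days: 223 − 31 = 192 left.
June 2150 has 30 days: 192 − 30 = 162 left.
July 2150 has 31 days: 162 − 31 = 131 left.
August 2150 has 31 days: 131 − 31 = 100 left.
September 2150 has 30 days: 100 − 30 = 70 left.
October 2150 has 31 days: 70 − 31 = 39 left.
November 2150 has 30 days: 39 − 30 = 9 left.
9 days into December 2150 → December 9, 2150.
Adding 18 months from December 9, 2150:
month 12 + 18 = 30, which is month 6 of year 2152 → June 2152.
Day 9 is valid in June, giving June 9, 2152.
Advancing 385 days from June 9, 2152:
June has 30 days, so 30 − 9 = 21 days remain after June 9, 2152; 385 − 21 = 364 left.
July 2152 has 31 days: 364 − 31 = 333 left.
August 2152 has 31 days: 333 − 31 = 302 left.
September 2152 has 30 days: 302 − 30 = 272 left.
October 2152 has 31 days: 272 − 31 = 241 left.
November 2152 has 30 days: 241 − 30 = 211 left.
December 2152 has 31 days: 211 − 31 = 180 left.
January 2153 has 31 days: 180 − 31 = 149 left.
February 2153 has 28 days (2153 is not a leap year): 149 − 28 = 121 left.
March 2153 has 31 days: 121 − 31 = 90 left.
April 2153 has 30 days: 90 − 30 = 60 left.
May 2153 has 31 days: 60 − 31 = 29 left.
29 days into June 2153 → June 29, 2153.

June 29, 2153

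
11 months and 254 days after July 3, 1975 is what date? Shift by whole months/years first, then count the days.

Advancing 11 months and 254 days from July 3, 1975: first the month/year part, then the days.
month 7 + 11 = 18, which is month 6 of year 1976 → June 1976.
Day 3 is valid in June, giving June 3, 1976.
Now add 254 days from June 3, 1976.
June has 30 days, so 30 − 3 = 27 days remain after June 3, 1976; 254 − 27 = 227 left.
July 1976 has 31 days: 227 − 31 = 196 left.
August 1976 has 31 days: 196 − 31 = 165 left.
September 1976 has 30 days: 165 − 30 = 135 left.
October 1976 has 31 days: 135 − 31 = 104 left.
November 1976 has 30 days: 104 − 30 = 74 left.
December 1976 has 31 days: 74 − 31 = 43 left.
January 1977 has 31 days: 43 − 31 = 12 left.
12 days into February 1977 → February 12, 1977.

February 12, 1977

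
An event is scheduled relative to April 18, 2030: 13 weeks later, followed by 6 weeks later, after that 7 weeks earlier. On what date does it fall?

July 11, 2030

Advancing 13 weeks (= 91 days) from April 18, 2030:
April has 30 days, so 30 − 18 = 12 days remain after April 18, 2030; 91 − 12 = 79 left.
May 2030 has 31 days: 79 − 31 = 48 left.
June 2030 has 30 days: 48 − 30 = 18 left.
18 days into July 2030 → July 18, 2030.
Advancing 6 weeks (= 42 days) from July 18, 2030:
July has 31 days, so 31 − 18 = 13 days remain after July 18, 2030; 42 − 13 = 29 left.
29 days into August 2030 → August 29, 2030.
Going back 7 weeks (= 49 days) from August 29, 2030:
Going back 29 days from August 29, 2030 reaches the end of the previous month; 49 − 29 = 20 left.
July 2030 has 31 days; 31 − 20 = 11 → July 11, 2030.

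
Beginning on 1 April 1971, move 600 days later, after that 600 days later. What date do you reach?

July 14, 1974

Advancing 600 days from April 1, 1971:
April has 30 days, so 30 − 1 = 29 days remain after April 1, 1971; 600 − 29 = 571 left.
May 1971 has 31 days: 571 − 31 = 540 left.
June 1971 has 30 days: 540 − 30 = 510 left.
July 1971 has 31 days: 510 − 31 = 479 left.
August 1971 has 31 days: 479 − 31 = 448 left.
September 1971 has 30 days: 448 − 30 = 418 left.
October 1971 has 31 days: 418 − 31 = 387 left.
November 1971 has 30 days: 387 − 30 = 357 left.
December 1971 has 31 days: 357 − 31 = 326 left.
January 1972 has 31 days: 326 − 31 = 295 left.
February 1972 has 29 days (1972 is a leap year): 295 − 29 = 266 left.
March 1972 has 31 days: 266 − 31 = 235 left.
April 1972 has 30 days: 235 − 30 = 205 left.
May 1972 has 31 days: 205 − 31 = 174 left.
June 1972 has 30 days: 174 − 30 = 144 left.
July 1972 has 31 days: 144 − 31 = 113 left.
August 1972 has 31 days: 113 − 31 = 82 left.
September 1972 has 30 days: 82 − 30 = 52 left.
October 1972 has 31 days: 52 − 31 = 21 left.
21 days into November 1972 → November 21, 1972.
Advancing 600 days from November 21, 1972:
November has 30 days, so 30 − 21 = 9 days remain after November 21, 1972; 600 − 9 = 591 left.
December 1972 has 31 days: 591 − 31 = 560 left.
January 1973 has 31 days: 560 − 31 = 529 left.
February 1973 has 28 days (1973 is not a leap year): 529 − 28 = 501 left.
March 1973 has 31 days: 501 − 31 = 470 left.
April 1973 has 30 days: 470 − 30 = 440 left.
May 1973 has 31 days: 440 − 31 = 409 left.
June 1973 has 30 days: 409 − 30 = 379 left.
July 1973 has 31 days: 379 − 31 = 348 left.
August 1973 has 31 days: 348 − 31 = 317 left.
September 1973 has 30 days: 317 − 30 = 287 left.
October 1973 has 31 days: 287 − 31 = 256 left.
November 1973 has 30 days: 256 − 30 = 226 left.
December 1973 has 31 days: 226 − 31 = 195 left.
January 1974 has 31 days: 195 − 31 = 164 left.
February 1974 has 28 days (1974 is not a leap year): 164 − 28 = 136 left.
March 1974 has 31 days: 136 − 31 = 105 left.
April 1974 has 30 days: 105 − 30 = 75 left.
May 1974 has 31 days: 75 − 31 = 44 left.
June 1974 has 30 days: 44 − 30 = 14 left.
14 days into July 1974 → July 14, 1974.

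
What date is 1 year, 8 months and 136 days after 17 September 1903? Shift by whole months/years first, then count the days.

Adding 1 year, 8 months and 136 days from September 17, 1903: first the month/year part, then the days.
+1 year → 1904; month 9 + 8 = 17, which is month 5 of year 1905 → May 1905.
Day 17 is valid in May, giving May 17, 1905.
Now add 136 days from May 17, 1905.
May has 31 days, so 31 − 17 = 14 days remain after May 17, 1905; 136 − 14 = 122 left.
June 1905 has 30 days: 122 − 30 = 92 left.
July 1905 has 31 days: 92 − 31 = 61 left.
August 1905 has 31 days: 61 − 31 = 30 left.
30 days into September 1905 → September 30, 1905.

September 30, 1905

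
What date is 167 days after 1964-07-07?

December 21, 1964

Advancing 167 days from July 7, 1964.
July has 31 days, so 31 − 7 = 24 days remain after July 7, 1964; 167 − 24 = 143 left.
August 1964 has 31 days: 143 − 31 = 112 left.
September 1964 has 30 days: 112 − 30 = 82 left.
October 1964 has 31 days: 82 − 31 = 51 left.
November 1964 has 30 days: 51 − 30 = 21 left.
21 days into December 1964 → December 21, 1964.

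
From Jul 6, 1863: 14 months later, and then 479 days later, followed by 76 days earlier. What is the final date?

Advancing 14 months from July 6, 1863:
month 7 + 14 = 21, which is month 9 of year 1864 → September 1864.
Day 6 is valid in September, giving September 6, 1864.
Advancing 479 days from September 6, 1864:
September has 30 days, so 30 − 6 = 24 days remain after September 6, 1864; 479 − 24 = 455 left.
October 1864 has 31 days: 455 − 31 = 424 left.
November 1864 has 30 days: 424 − 30 = 394 left.
December 1864 has 31 days: 394 − 31 = 363 left.
January 1865 has 31 days: 363 − 31 = 332 left.
February 1865 has 28 days (1865 is not a leap year): 332 − 28 = 304 left.
March 1865 has 31 days: 304 − 31 = 273 left.
April 1865 has 30 days: 273 − 30 = 243 left.
May 1865 has 31 days: 243 − 31 = 212 left.
June 1865 has 30 days: 212 − 30 = 182 left.
July 1865 has 31 days: 182 − 31 = 151 left.
August 1865 has 31 days: 151 − 31 = 120 left.
September 1865 has 30 days: 120 − 30 = 90 left.
October 1865 has 31 days: 90 − 31 = 59 left.
November 1865 has 30 days: 59 − 30 = 29 left.
29 days into December 1865 → December 29, 1865.
Subtracting 76 days from December 29, 1865:
Going back 29 days from December 29, 1865 reaches the end of the previous month; 76 − 29 = 47 left.
November 1865 has 30 days: 47 − 30 = 17 left.
October 1865 has 31 days; 31 − 17 = 14 → October 14, 1865.

October 14, 1865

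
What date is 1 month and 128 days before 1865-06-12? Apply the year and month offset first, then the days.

Counting back 1 month and 128 days from June 12, 1865: first the month/year part, then the days.
month 6 − 1 = 5 → May 1865.
Day 12 is valid in May, giving May 12, 1865.
Now subtract 128 days from May 12, 1865.
Going back 12 days from May 12, 1865 reaches the end of the previous month; 128 − 12 = 116 left.
April 1865 has 30 days: 116 − 30 = 86 left.
March 1865 has 31 days: 86 − 31 = 55 left.
February 1865 has 28 days (1865 is not a leap year): 55 − 28 = 27 left.
January 1865 has 31 days; 31 − 27 = 4 → January 4, 1865.

January 4, 1865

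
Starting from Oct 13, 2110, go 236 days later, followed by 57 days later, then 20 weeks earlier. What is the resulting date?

March 15, 2111

Advancing 236 days from October 13, 2110:
October has 31 days, so 31 − 13 = 18 days remain after October 13, 2110; 236 − 18 = 218 left.
November 2110 has 30 days: 218 − 30 = 188 left.
December 2110 has 31 days: 188 − 31 = 157 left.
January 2111 has 31 days: 157 − 31 = 126 left.
February 2111 has 28 days (2111 is not a leap year): 126 − 28 = 98 left.
March 2111 has 31 days: 98 − 31 = 67 left.
April 2111 has 30 days: 67 − 30 = 37 left.
May 2111 has 31 days: 37 − 31 = 6 left.
6 days into June 2111 → June 6, 2111.
Counting forward 57 days from June 6, 2111:
June has 30 days, so 30 − 6 = 24 days remain after June 6, 2111; 57 − 24 = 33 left.
July 2111 has 31 days: 33 − 31 = 2 left.
2 days into August 2111 → August 2, 2111.
Going back 20 weeks (= 140 days) from August 2, 2111:
Going back 2 days from August 2, 2111 reaches the end of the previous month; 140 − 2 = 138 left.
July 2111 has 31 days: 138 − 31 = 107 left.
June 2111 has 30 days: 107 − 30 = 77 left.
May 2111 has 31 days: 77 − 31 = 46 left.
April 2111 has 30 days: 46 − 30 = 16 left.
March 2111 has 31 days; 31 − 16 = 15 → March 15, 2111.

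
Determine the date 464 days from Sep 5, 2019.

December 12, 2020

Counting forward 464 days from September 5, 2019.
September has 30 days, so 30 − 5 = 25 days remain after September 5, 2019; 464 − 25 = 439 left.
October 2019 has 31 days: 439 − 31 = 408 left.
November 2019 has 30 days: 408 − 30 = 378 left.
December 2019 has 31 days: 378 − 31 = 347 left.
January 2020 has 31 days: 347 − 31 = 316 left.
February 2020 has 29 days (2020 is a leap year): 316 − 29 = 287 left.
March 2020 has 31 days: 287 − 31 = 256 left.
April 2020 has 30 days: 256 − 30 = 226 left.
May 2020 has 31 days: 226 − 31 = 195 left.
June 2020 has 30 days: 195 − 30 = 165 left.
July 2020 has 31 days: 165 − 31 = 134 left.
August 2020 has 31 days: 134 − 31 = 103 left.
September 2020 has 30 days: 103 − 30 = 73 left.
October 2020 has 31 days: 73 − 31 = 42 left.
November 2020 has 30 days: 42 − 30 = 12 left.
12 days into December 2020 → December 12, 2020.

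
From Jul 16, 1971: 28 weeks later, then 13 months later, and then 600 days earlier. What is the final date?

Advancing 28 weeks (= 196 days) from July 16, 1971:
July has 31 days, so 31 − 16 = 15 days remain after July 16, 1971; 196 − 15 = 181 left.
August 1971 has 31 days: 181 − 31 = 150 left.
September 1971 has 30 days: 150 − 30 = 120 left.
October 1971 has 31 days: 120 − 31 = 89 left.
November 1971 has 30 days: 89 − 30 = 59 left.
December 1971 has 31 days: 59 − 31 = 28 left.
28 days into January 1972 → January 28, 1972.
Counting forward 13 months from January 28, 1972:
month 1 + 13 = 14, which is month 2 of year 1973 → February 1973.
Day 28 is valid in February, giving February 28, 1973.
Subtracting 600 days from February 28, 1973:
Going back 28 days from February 28, 1973 reaches the end of the previous month; 600 − 28 = 572 left.
January 1973 has 31 days: 572 − 31 = 541 left.
December 1972 has 31 days: 541 − 31 = 510 left.
November 1972 has 30 days: 510 − 30 = 480 left.
October 1972 has 31 days: 480 − 31 = 449 left.
September 1972 has 30 days: 449 − 30 = 419 left.
August 1972 has 31 days: 419 − 31 = 388 left.
July 1972 has 31 days: 388 − 31 = 357 left.
June 1972 has 30 days: 357 − 30 = 327 left.
May 1972 has 31 days: 327 − 31 = 296 left.
April 1972 has 30 days: 296 − 30 = 266 left.
March 1972 has 31 days: 266 − 31 = 235 left.
February 1972 has 29 days (1972 is a leap year): 235 − 29 = 206 left.
January 1972 has 31 days: 206 − 31 = 175 left.
December 1971 has 31 days: 175 − 31 = 144 left.
November 1971 has 30 days: 144 − 30 = 114 left.
October 1971 has 31 days: 114 − 31 = 83 left.
September 1971 has 30 days: 83 − 30 = 53 left.
August 1971 has 31 days: 53 − 31 = 22 left.
July 1971 has 31 days; 31 − 22 = 9 → July 9, 1971.

July 9, 1971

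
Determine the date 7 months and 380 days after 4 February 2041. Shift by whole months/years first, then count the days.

September 19, 2042

Adding 7 months and 380 days from February 4, 2041: first the month/year part, then the days.
month 2 + 7 = 9 → September 2041.
Day 4 is valid in September, giving September 4, 2041.
Now add 380 days from September 4, 2041.
September has 30 days, so 30 − 4 = 26 days remain after September 4, 2041; 380 − 26 = 354 left.
October 2041 has 31 days: 354 − 31 = 323 left.
November 2041 has 30 days: 323 − 30 = 293 left.
December 2041 has 31 days: 293 − 31 = 262 left.
January 2042 has 31 days: 262 − 31 = 231 left.
February 2042 has 28 days (2042 is not a leap year): 231 − 28 = 203 left.
March 2042 has 31 days: 203 − 31 = 172 left.
April 2042 has 30 days: 172 − 30 = 142 left.
May 2042 has 31 days: 142 − 31 = 111 left.
June 2042 has 30 days: 111 − 30 = 81 left.
July 2042 has 31 days: 81 − 31 = 50 left.
August 2042 has 31 days: 50 − 31 = 19 left.
19 days into September 2042 → September 19, 2042.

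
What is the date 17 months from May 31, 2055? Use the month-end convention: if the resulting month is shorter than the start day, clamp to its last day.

Counting forward 17 months from May 31, 2055.
month 5 + 17 = 22, which is month 10 of year 2056 → October 2056.
Day 31 is valid in October, giving October 31, 2056.

October 31, 2056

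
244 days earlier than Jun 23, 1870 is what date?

Going back 244 days from June 23, 1870.
Going back 23 days from June 23, 1870 reaches the end of the previous month; 244 − 23 = 221 left.
May 1870 has 31 days: 221 − 31 = 190 left.
April 1870 has 30 days: 190 − 30 = 160 left.
March 1870 has 31 days: 160 − 31 = 129 left.
February 1870 has 28 days (1870 is not a leap year): 129 − 28 = 101 left.
January 1870 has 31 days: 101 − 31 = 70 left.
December 1869 has 31 days: 70 − 31 = 39 left.
November 1869 has 30 days: 39 − 30 = 9 left.
October 1869 has 31 days; 31 − 9 = 22 → October 22, 1869.

October 22, 1869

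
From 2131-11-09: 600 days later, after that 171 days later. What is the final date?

Adding 600 days from November 9, 2131:
November has 30 days, so 30 − 9 = 21 days remain after November 9, 2131; 600 − 21 = 579 left.
December 2131 has 31 days: 579 − 31 = 548 left.
January 2132 has 31 days: 548 − 31 = 517 left.
February 2132 has 29 days (2132 is a leap year): 517 − 29 = 488 left.
March 2132 has 31 days: 488 − 31 = 457 left.
April 2132 has 30 days: 457 − 30 = 427 left.
May 2132 has 31 days: 427 − 31 = 396 left.
June 2132 has 30 days: 396 − 30 = 366 left.
July 2132 has 31 days: 366 − 31 = 335 left.
August 2132 has 31 days: 335 − 31 = 304 left.
September 2132 has 30 days: 304 − 30 = 274 left.
October 2132 has 31 days: 274 − 31 = 243 left.
November 2132 has 30 days: 243 − 30 = 213 left.
December 2132 has 31 days: 213 − 31 = 182 left.
January 2133 has 31 days: 182 − 31 = 151 left.
February 2133 has 28 days (2133 is not a leap year): 151 − 28 = 123 left.
March 2133 has 31 days: 123 − 31 = 92 left.
April 2133 has 30 days: 92 − 30 = 62 left.
May 2133 has 31 days: 62 − 31 = 31 left.
June 2133 has 30 days: 31 − 30 = 1 left.
1 day into July 2133 → July 1, 2133.
Adding 171 days from July 1, 2133:
July has 31 days, so 31 − 1 = 30 days remain after July 1, 2133; 171 − 30 = 141 left.
August 2133 has 31 days: 141 − 31 = 110 left.
September 2133 has 30 days: 110 − 30 = 80 left.
October 2133 has 31 days: 80 − 31 = 49 left.
November 2133 has 30 days: 49 − 30 = 19 left.
19 days into December 2133 → December 19, 2133.

December 19, 2133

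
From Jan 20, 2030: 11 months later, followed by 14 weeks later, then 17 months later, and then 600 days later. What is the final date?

April 20, 2034

Adding 11 months from January 20, 2030:
month 1 + 11 = 12 → December 2030.
Day 20 is valid in December, giving December 20, 2030.
Adding 14 weeks (= 98 days) from December 20, 2030:
December has 31 days, so 31 − 20 = 11 days remain after December 20, 2030; 98 − 11 = 87 left.
January 2031 has 31 days: 87 − 31 = 56 left.
February 2031 has 28 days (2031 is not a leap year): 56 − 28 = 28 left.
28 days into March 2031 → March 28, 2031.
Adding 17 months from March 28, 2031:
month 3 + 17 = 20, which is month 8 of year 2032 → August 2032.
Day 28 is valid in August, giving August 28, 2032.
Adding 600 days from August 28, 2032:
August has 31 days, so 31 − 28 = 3 days remain after August 28, 2032; 600 − 3 = 597 left.
September 2032 has 30 days: 597 − 30 = 567 left.
October 2032 has 31 days: 567 − 31 = 536 left.
November 2032 has 30 days: 536 − 30 = 506 left.
December 2032 has 31 days: 506 − 31 = 475 left.
January 2033 has 31 days: 475 − 31 = 444 left.
February 2033 has 28 days (2033 is not a leap year): 444 − 28 = 416 left.
March 2033 has 31 days: 416 − 31 = 385 left.
April 2033 has 30 days: 385 − 30 = 355 left.
May 2033 has 31 days: 355 − 31 = 324 left.
June 2033 has 30 days: 324 − 30 = 294 left.
July 2033 has 31 days: 294 − 31 = 263 left.
August 2033 has 31 days: 263 − 31 = 232 left.
September 2033 has 30 days: 232 − 30 = 202 left.
October 2033 has 31 days: 202 − 31 = 171 left.
November 2033 has 30 days: 171 − 30 = 141 left.
December 2033 has 31 days: 141 − 31 = 110 left.
January 2034 has 31 days: 110 − 31 = 79 left.
February 2034 has 28 days (2034 is not a leap year): 79 − 28 = 51 left.
March 2034 has 31 days: 51 − 31 = 20 left.
20 days into April 2034 → April 20, 2034.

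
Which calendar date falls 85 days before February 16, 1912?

November 23, 1911

Counting back 85 days from February 16, 1912.
Going back 16 days from February 16, 1912 reaches the end of the previous month; 85 − 16 = 69 left.
January 1912 has 31 days: 69 − 31 = 38 left.
December 1911 has 31 days: 38 − 31 = 7 left.
November 1911 has 30 days; 30 − 7 = 23 → November 23, 1911.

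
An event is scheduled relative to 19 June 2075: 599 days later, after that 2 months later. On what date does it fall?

Advancing 599 days from June 19, 2075:
June has 30 days, so 30 − 19 = 11 days remain after June 19, 2075; 599 − 11 = 588 left.
July 2075 has 31 days: 588 − 31 = 557 left.
August 2075 has 31 days: 557 − 31 = 526 left.
September 2075 has 30 days: 526 − 30 = 496 left.
October 2075 has 31 days: 496 − 31 = 465 left.
November 2075 has 30 days: 465 − 30 = 435 left.
December 2075 has 31 days: 435 − 31 = 404 left.
January 2076 has 31 days: 404 − 31 = 373 left.
February 2076 has 29 days (2076 is a leap year): 373 − 29 = 344 left.
March 2076 has 31 days: 344 − 31 = 313 left.
April 2076 has 30 days: 313 − 30 = 283 left.
May 2076 has 31 days: 283 − 31 = 252 left.
June 2076 has 30 days: 252 − 30 = 222 left.
July 2076 has 31 days: 222 − 31 = 191 left.
August 2076 has 31 days: 191 − 31 = 160 left.
September 2076 has 30 days: 160 − 30 = 130 left.
October 2076 has 31 days: 130 − 31 = 99 left.
November 2076 has 30 days: 99 − 30 = 69 left.
December 2076 has 31 days: 69 − 31 = 38 left.
January 2077 has 31 days: 38 − 31 = 7 left.
7 days into February 2077 → February 7, 2077.
Adding 2 months from February 7, 2077:
month 2 + 2 = 4 → April 2077.
Day 7 is valid in April, giving April 7, 2077.

April 7, 2077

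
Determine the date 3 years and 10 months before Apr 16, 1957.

June 16, 1953

Counting back 3 years and 10 months from April 16, 1957.
-3 years → 1954; month 4 − 10 = -6, which is month 6 of year 1953 → June 1953.
Day 16 is valid in June, giving June 16, 1953.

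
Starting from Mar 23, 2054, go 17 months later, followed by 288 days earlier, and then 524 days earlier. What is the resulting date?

June 2, 2053

Advancing 17 months from March 23, 2054:
month 3 + 17 = 20, which is month 8 of year 2055 → August 2055.
Day 23 is valid in August, giving August 23, 2055.
Subtracting 288 days from August 23, 2055:
Going back 23 days from August 23, 2055 reaches the end of the previous month; 288 − 23 = 265 left.
July 2055 has 31 days: 265 − 31 = 234 left.
June 2055 has 30 days: 234 − 30 = 204 left.
May 2055 has 31 days: 204 − 31 = 173 left.
April 2055 has 30 days: 173 − 30 = 143 left.
March 2055 has 31 days: 143 − 31 = 112 left.
February 2055 has 28 days (2055 is not a leap year): 112 − 28 = 84 left.
January 2055 has 31 days: 84 − 31 = 53 left.
December 2054 has 31 days: 53 − 31 = 22 left.
November 2054 has 30 days; 30 − 22 = 8 → November 8, 2054.
Subtracting 524 days from November 8, 2054:
Going back 8 days from November 8, 2054 reaches the end of the previous month; 524 − 8 = 516 left.
October 2054 has 31 days: 516 − 31 = 485 left.
September 2054 has 30 days: 485 − 30 = 455 left.
August 2054 has 31 days: 455 − 31 = 424 left.
July 2054 has 31 days: 424 − 31 = 393 left.
June 2054 has 30 days: 393 − 30 = 363 left.
May 2054 has 31 days: 363 − 31 = 332 left.
April 2054 has 30 days: 332 − 30 = 302 left.
March 2054 has 31 days: 302 − 31 = 271 left.
February 2054 has 28 days (2054 is not a leap year): 271 − 28 = 243 left.
January 2054 has 31 days: 243 − 31 = 212 left.
December 2053 has 31 days: 212 − 31 = 181 left.
November 2053 has 30 days: 181 − 30 = 151 left.
October 2053 has 31 days: 151 − 31 = 120 left.
September 2053 has 30 days: 120 − 30 = 90 left.
August 2053 has 31 days: 90 − 31 = 59 left.
July 2053 has 31 days: 59 − 31 = 28 left.
June 2053 has 30 days; 30 − 28 = 2 → June 2, 2053.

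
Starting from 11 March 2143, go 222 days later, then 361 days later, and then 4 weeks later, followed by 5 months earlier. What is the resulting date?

June 11, 2144

Adding 222 days from March 11, 2143:
March has 31 days, so 31 − 11 = 20 days remain after March 11, 2143; 222 − 20 = 202 left.
April 2143 has 30 days: 202 − 30 = 172 left.
May 2143 has 31 days: 172 − 31 = 141 left.
June 2143 has 30 days: 141 − 30 = 111 left.
July 2143 has 31 days: 111 − 31 = 80 left.
August 2143 has 31 days: 80 − 31 = 49 left.
September 2143 has 30 days: 49 − 30 = 19 left.
19 days into October 2143 → October 19, 2143.
Advancing 361 days from October 19, 2143:
October has 31 days, so 31 − 19 = 12 days remain after October 19, 2143; 361 − 12 = 349 left.
November 2143 has 30 days: 349 − 30 = 319 left.
December 2143 has 31 days: 319 − 31 = 288 left.
January 2144 has 31 days: 288 − 31 = 257 left.
February 2144 has 29 days (2144 is a leap year): 257 − 29 = 228 left.
March 2144 has 31 days: 228 − 31 = 197 left.
April 2144 has 30 days: 197 − 30 = 167 left.
May 2144 has 31 days: 167 − 31 = 136 left.
June 2144 has 30 days: 136 − 30 = 106 left.
July 2144 has 31 days: 106 − 31 = 75 left.
August 2144 has 31 days: 75 − 31 = 44 left.
September 2144 has 30 days: 44 − 30 = 14 left.
14 days into October 2144 → October 14, 2144.
Counting forward 4 weeks (= 28 days) from October 14, 2144:
October has 31 days, so 31 − 14 = 17 days remain after October 14, 2144; 28 − 17 = 11 left.
11 days into November 2144 → November 11, 2144.
Going back 5 months from November 11, 2144:
month 11 − 5 = 6 → June 2144.
Day 11 is valid in June, giving June 11, 2144.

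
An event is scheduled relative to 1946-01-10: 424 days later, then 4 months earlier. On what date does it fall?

November 10, 1946

Advancing 424 days from January 10, 1946:
January has 31 days, so 31 − 10 = 21 days remain after January 10, 1946; 424 − 21 = 403 left.
February 1946 has 28 days (1946 is not a leap year): 403 − 28 = 375 left.
March 1946 has 31 days: 375 − 31 = 344 left.
April 1946 has 30 days: 344 − 30 = 314 left.
May 1946 has 31 days: 314 − 31 = 283 left.
June 1946 has 30 days: 283 − 30 = 253 left.
July 1946 has 31 days: 253 − 31 = 222 left.
August 1946 has 31 days: 222 − 31 = 191 left.
September 1946 has 30 days: 191 − 30 = 161 left.
October 1946 has 31 days: 161 − 31 = 130 left.
November 1946 has 30 days: 130 − 30 = 100 left.
December 1946 has 31 days: 100 − 31 = 69 left.
January 1947 has 31 days: 69 − 31 = 38 left.
February 1947 has 28 days (1947 is not a leap year): 38 − 28 = 10 left.
10 days into March 1947 → March 10, 1947.
Counting back 4 months from March 10, 1947:
month 3 − 4 = -1, which is month 11 of year 1946 → November 1946.
Day 10 is valid in November, giving November 10, 1946.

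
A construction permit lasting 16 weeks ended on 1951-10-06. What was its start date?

Going back 16 weeks = 112 days from October 6, 1951.
Going back 6 days from October 6, 1951 reaches the end of the previous month; 112 − 6 = 106 left.
September 1951 has 30 days: 106 − 30 = 76 left.
August 1951 has 31 days: 76 − 31 = 45 left.
July 1951 has 31 days: 45 − 31 = 14 left.
June 1951 has 30 days; 30 − 14 = 16 → June 16, 1951.

June 16, 1951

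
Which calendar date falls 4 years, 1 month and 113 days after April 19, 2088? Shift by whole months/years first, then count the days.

Advancing 4 years, 1 month and 113 days from April 19, 2088: first the month/year part, then the days.
+4 years → 2092; month 4 + 1 = 5 → May 2092.
Day 19 is valid in May, giving May 19, 2092.
Now add 113 days from May 19, 2092.
May has 31 days, so 31 − 19 = 12 days remain after May 19, 2092; 113 − 12 = 101 left.
June 2092 has 30 days: 101 − 30 = 71 left.
July 2092 has 31 days: 71 − 31 = 40 left.
August 2092 has 31 days: 40 − 31 = 9 left.
9 days into September 2092 → September 9, 2092.

September 9, 2092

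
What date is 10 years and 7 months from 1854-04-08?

Counting forward 10 years and 7 months from April 8, 1854.
+10 years → 1864; month 4 + 7 = 11 → November 1864.
Day 8 is valid in November, giving November 8, 1864.

November 8, 1864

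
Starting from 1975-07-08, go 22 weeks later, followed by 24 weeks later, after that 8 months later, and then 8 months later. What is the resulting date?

September 25, 1977

Advancing 22 weeks (= 154 days) from July 8, 1975:
July has 31 days, so 31 − 8 = 23 days remain after July 8, 1975; 154 − 23 = 131 left.
August 1975 has 31 days: 131 − 31 = 100 left.
September 1975 has 30 days: 100 − 30 = 70 left.
October 1975 has 31 days: 70 − 31 = 39 left.
November 1975 has 30 days: 39 − 30 = 9 left.
9 days into December 1975 → December 9, 1975.
Counting forward 24 weeks (= 168 days) from December 9, 1975:
December has 31 days, so 31 − 9 = 22 days remain after December 9, 1975; 168 − 22 = 146 left.
January 1976 has 31 days: 146 − 31 = 115 left.
February 1976 has 29 days (1976 is a leap year): 115 − 29 = 86 left.
March 1976 has 31 days: 86 − 31 = 55 left.
April 1976 has 30 days: 55 − 30 = 25 left.
25 days into May 1976 → May 25, 1976.
Advancing 8 months from May 25, 1976:
month 5 + 8 = 13, which is month 1 of year 1977 → January 1977.
Day 25 is valid in January, giving January 25, 1977.
Counting forward 8 months from January 25, 1977:
month 1 + 8 = 9 → September 1977.
Day 25 is valid in September, giving September 25, 1977.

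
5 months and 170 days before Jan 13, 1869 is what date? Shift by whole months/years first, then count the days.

Subtracting 5 months and 170 days from January 13, 1869: first the month/year part, then the days.
month 1 − 5 = -4, which is month 8 of year 1868 → August 1868.
Day 13 is valid in August, giving August 13, 1868.
Now subtract 170 days from August 13, 1868.
Going back 13 days from August 13, 1868 reaches the end of the previous month; 170 − 13 = 157 left.
July 1868 has 31 days: 157 − 31 = 126 left.
June 1868 has 30 days: 126 − 30 = 96 left.
May 1868 has 31 days: 96 − 31 = 65 left.
April 1868 has 30 days: 65 − 30 = 35 left.
March 1868 has 31 days: 35 − 31 = 4 left.
February 1868 has 29 days; 29 − 4 = 25 → February 25, 1868.

February 25, 1868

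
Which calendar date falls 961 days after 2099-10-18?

Advancing 961 days from October 18, 2099.
October has 31 days, so 31 − 18 = 13 days remain after October 18, 2099; 961 − 13 = 948 left.
November 2099 has 30 days: 948 − 30 = 918 left.
December 2099 has 31 days: 918 − 31 = 887 left.
January 2100 has 31 days: 887 − 31 = 856 left.
February 2100 has 28 days (2100 is not a leap year (divisible by 100 but not 400)): 856 − 28 = 828 left.
March 2100 has 31 days: 828 − 31 = 797 left.
April 2100 has 30 days: 797 − 30 = 767 left.
May 2100 has 31 days: 767 − 31 = 736 left.
June 2100 has 30 days: 736 − 30 = 706 left.
July 2100 has 31 days: 706 − 31 = 675 left.
August 2100 has 31 days: 675 − 31 = 644 left.
September 2100 has 30 days: 644 − 30 = 614 left.
October 2100 has 31 days: 614 − 31 = 583 left.
November 2100 has 30 days: 583 − 30 = 553 left.
December 2100 has 31 days: 553 − 31 = 522 left.
January 2101 has 31 days: 522 − 31 = 491 left.
February 2101 has 28 days (2101 is not a leap year): 491 − 28 = 463 left.
March 2101 has 31 days: 463 − 31 = 432 left.
April 2101 has 30 days: 432 − 30 = 402 left.
May 2101 has 31 days: 402 − 31 = 371 left.
June 2101 has 30 days: 371 − 30 = 341 left.
July 2101 has 31 days: 341 − 31 = 310 left.
August 2101 has 31 days: 310 − 31 = 279 left.
September 2101 has 30 days: 279 − 30 = 249 left.
October 2101 has 31 days: 249 − 31 = 218 left.
November 2101 has 30 days: 218 − 30 = 188 left.
December 2101 has 31 days: 188 − 31 = 157 left.
January 2102 has 31 days: 157 − 31 = 126 left.
February 2102 has 28 days (2102 is not a leap year): 126 − 28 = 98 left.
March 2102 has 31 days: 98 − 31 = 67 left.
April 2102 has 30 days: 67 − 30 = 37 left.
May 2102 has 31 days: 37 − 31 = 6 left.
6 days into June 2102 → June 6, 2102.

June 6, 2102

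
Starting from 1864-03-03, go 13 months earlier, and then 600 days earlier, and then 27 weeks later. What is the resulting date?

Going back 13 months from March 3, 1864:
month 3 − 13 = -10, which is month 2 of year 1863 → February 1863.
Day 3 is valid in February, giving February 3, 1863.
Going back 600 days from February 3, 1863:
Going back 3 days from February 3, 1863 reaches the end of the previous month; 600 − 3 = 597 left.
January 1863 has 31 days: 597 − 31 = 566 left.
December 1862 has 31 days: 566 − 31 = 535 left.
November 1862 has 30 days: 535 − 30 = 505 left.
October 1862 has 31 days: 505 − 31 = 474 left.
September 1862 has 30 days: 474 − 30 = 444 left.
August 1862 has 31 days: 444 − 31 = 413 left.
July 1862 has 31 days: 413 − 31 = 382 left.
June 1862 has 30 days: 382 − 30 = 352 left.
May 1862 has 31 days: 352 − 31 = 321 left.
April 1862 has 30 days: 321 − 30 = 291 left.
March 1862 has 31 days: 291 − 31 = 260 left.
February 1862 has 28 days (1862 is not a leap year): 260 − 28 = 232 left.
January 1862 has 31 days: 232 − 31 = 201 left.
December 1861 has 31 days: 201 − 31 = 170 left.
November 1861 has 30 days: 170 − 30 = 140 left.
October 1861 has 31 days: 140 − 31 = 109 left.
September 1861 has 30 days: 109 − 30 = 79 left.
August 1861 has 31 days: 79 − 31 = 48 left.
July 1861 has 31 days: 48 − 31 = 17 left.
June 1861 has 30 days; 30 − 17 = 13 → June 13, 1861.
Adding 27 weeks (= 189 days) from June 13, 1861:
June has 30 days, so 30 − 13 = 17 days remain after June 13, 1861; 189 − 17 = 172 left.
July 1861 has 31 days: 172 − 31 = 141 left.
August 1861 has 31 days: 141 − 31 = 110 left.
September 1861 has 30 days: 110 − 30 = 80 left.
October 1861 has 31 days: 80 − 31 = 49 left.
November 1861 has 30 days: 49 − 30 = 19 left.
19 days into December 1861 → December 19, 1861.

December 19, 1861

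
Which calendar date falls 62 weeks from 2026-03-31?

June 8, 2027

Counting forward 62 weeks = 434 days from March 31, 2026.
March has 31 days, so 31 − 31 = 0 days remain after March 31, 2026; 434 − 0 = 434 left.
April 2026 has 30 days: 434 − 30 = 404 left.
May 2026 has 31 days: 404 − 31 = 373 left.
June 2026 has 30 days: 373 − 30 = 343 left.
July 2026 has 31 days: 343 − 31 = 312 left.
August 2026 has 31 days: 312 − 31 = 281 left.
September 2026 has 30 days: 281 − 30 = 251 left.
October 2026 has 31 days: 251 − 31 = 220 left.
November 2026 has 30 days: 220 − 30 = 190 left.
December 2026 has 31 days: 190 − 31 = 159 left.
January 2027 has 31 days: 159 − 31 = 128 left.
February 2027 has 28 days (2027 is not a leap year): 128 − 28 = 100 left.
March 2027 has 31 days: 100 − 31 = 69 left.
April 2027 has 30 days: 69 − 30 = 39 left.
May 2027 has 31 days: 39 − 31 = 8 left.
8 days into June 2027 → June 8, 2027.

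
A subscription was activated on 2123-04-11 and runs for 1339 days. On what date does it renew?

Counting forward 1339 days from April 11, 2123.
April has 30 days, so 30 − 11 = 19 days remain after April 11, 2123; 1339 − 19 = 1320 left.
May 2123 has 31 days: 1320 − 31 = 1289 left.
June 2123 has 30 days: 1289 − 30 = 1259 left.
July 2123 has 31 days: 1259 − 31 = 1228 left.
August 2123 has 31 days: 1228 − 31 = 1197 left.
September 2123 has 30 days: 1197 − 30 = 1167 left.
October 2123 has 31 days: 1167 − 31 = 1136 left.
November 2123 has 30 days: 1136 − 30 = 1106 left.
December 2123 has 31 days: 1106 − 31 = 1075 left.
January 2124 has 31 days: 1075 − 31 = 1044 left.
February 2124 has 29 days (2124 is a leap year): 1044 − 29 = 1015 left.
March 2124 has 31 days: 1015 − 31 = 984 left.
April 2124 has 30 days: 984 − 30 = 954 left.
May 2124 has 31 days: 954 − 31 = 923 left.
June 2124 has 30 days: 923 − 30 = 893 left.
July 2124 has 31 days: 893 − 31 = 862 left.
August 2124 has 31 days: 862 − 31 = 831 left.
September 2124 has 30 days: 831 − 30 = 801 left.
October 2124 has 31 days: 801 − 31 = 770 left.
November 2124 has 30 days: 770 − 30 = 740 left.
December 2124 has 31 days: 740 − 31 = 709 left.
January 2125 has 31 days: 709 − 31 = 678 left.
February 2125 has 28 days (2125 is not a leap year): 678 − 28 = 650 left.
March 2125 has 31 days: 650 − 31 = 619 left.
April 2125 has 30 days: 619 − 30 = 589 left.
May 2125 has 31 days: 589 − 31 = 558 left.
June 2125 has 30 days: 558 − 30 = 528 left.
July 2125 has 31 days: 528 − 31 = 497 left.
August 2125 has 31 days: 497 − 31 = 466 left.
September 2125 has 30 days: 466 − 30 = 436 left.
October 2125 has 31 days: 436 − 31 = 405 left.
November 2125 has 30 days: 405 − 30 = 375 left.
December 2125 has 31 days: 375 − 31 = 344 left.
January 2126 has 31 days: 344 − 31 = 313 left.
February 2126 has 28 days (2126 is not a leap year): 313 − 28 = 285 left.
March 2126 has 31 days: 285 − 31 = 254 left.
April 2126 has 30 days: 254 − 30 = 224 left.
May 2126 has 31 days: 224 − 31 = 193 left.
June 2126 has 30 days: 193 − 30 = 163 left.
July 2126 has 31 days: 163 − 31 = 132 left.
August 2126 has 31 days: 132 − 31 = 101 left.
September 2126 has 30 days: 101 − 30 = 71 left.
October 2126 has 31 days: 71 − 31 = 40 left.
November 2126 has 30 days: 40 − 30 = 10 left.
10 days into December 2126 → December 10, 2126.

December 10, 2126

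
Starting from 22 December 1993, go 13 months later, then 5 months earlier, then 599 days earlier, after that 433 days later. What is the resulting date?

March 9, 1994

Counting forward 13 months from December 22, 1993:
month 12 + 13 = 25, which is month 1 of year 1995 → January 1995.
Day 22 is valid in January, giving January 22, 1995.
Subtracting 5 months from January 22, 1995:
month 1 − 5 = -4, which is month 8 of year 1994 → August 1994.
Day 22 is valid in August, giving August 22, 1994.
Subtracting 599 days from August 22, 1994:
Going back 22 days from August 22, 1994 reaches the end of the previous month; 599 − 22 = 577 left.
July 1994 has 31 days: 577 − 31 = 546 left.
June 1994 has 30 days: 546 − 30 = 516 left.
May 1994 has 31 days: 516 − 31 = 485 left.
April 1994 has 30 days: 485 − 30 = 455 left.
March 1994 has 31 days: 455 − 31 = 424 left.
February 1994 has 28 days (1994 is not a leap year): 424 − 28 = 396 left.
January 1994 has 31 days: 396 − 31 = 365 left.
December 1993 has 31 days: 365 − 31 = 334 left.
November 1993 has 30 days: 334 − 30 = 304 left.
October 1993 has 31 days: 304 − 31 = 273 left.
September 1993 has 30 days: 273 − 30 = 243 left.
August 1993 has 31 days: 243 − 31 = 212 left.
July 1993 has 31 days: 212 − 31 = 181 left.
June 1993 has 30 days: 181 − 30 = 151 left.
May 1993 has 31 days: 151 − 31 = 120 left.
April 1993 has 30 days: 120 − 30 = 90 left.
March 1993 has 31 days: 90 − 31 = 59 left.
February 1993 has 28 days (1993 is not a leap year): 59 − 28 = 31 left.
January 1993 has 31 days: 31 − 31 = 0 left.
December 1992 has 31 days; 31 − 0 = 31 → December 31, 1992.
Counting forward 433 days from December 31, 1992:
December has 31 days, so 31 − 31 = 0 days remain after December 31, 1992; 433 − 0 = 433 left.
January 1993 has 31 days: 433 − 31 = 402 left.
February 1993 has 28 days (1993 is not a leap year): 402 − 28 = 374 left.
March 1993 has 31 days: 374 − 31 = 343 left.
April 1993 has 30 days: 343 − 30 = 313 left.
May 1993 has 31 days: 313 − 31 = 282 left.
June 1993 has 30 days: 282 − 30 = 252 left.
July 1993 has 31 days: 252 − 31 = 221 left.
August 1993 has 31 days: 221 − 31 = 190 left.
September 1993 has 30 days: 190 − 30 = 160 left.
October 1993 has 31 days: 160 − 31 = 129 left.
November 1993 has 30 days: 129 − 30 = 99 left.
December 1993 has 31 days: 99 − 31 = 68 left.
January 1994 has 31 days: 68 − 31 = 37 left.
February 1994 has 28 days (1994 is not a leap year): 37 − 28 = 9 left.
9 days into March 1994 → March 9, 1994.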